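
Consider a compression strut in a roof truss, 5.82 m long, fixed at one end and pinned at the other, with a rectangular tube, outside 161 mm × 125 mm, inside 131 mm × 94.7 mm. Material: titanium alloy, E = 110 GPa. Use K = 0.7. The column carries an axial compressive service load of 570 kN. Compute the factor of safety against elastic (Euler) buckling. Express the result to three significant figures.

Weak-axis I_min = (h_o·b_o³ − h_i·b_i³)/12 with b_o = 125, b_i = 94.70 mm (shorter outer/inner sides).
I_min = (161×125³ − 131.0×94.70³)/12 = 1.693×10^7 mm⁴
I = 1.693×10^7 mm⁴ = 1.693×10^-5 m⁴
Effective length L_e = K·L = 0.7 × 5.82 = 4.074 m
P_cr = π²EI / L_e² = π² × 110×10⁹ × 1.693×10^-5 / 4.074² = 1.108×10^6 N
Factor of safety n = P_cr / P = 1107.6 / 570 = 1.94

n ≈ 1.94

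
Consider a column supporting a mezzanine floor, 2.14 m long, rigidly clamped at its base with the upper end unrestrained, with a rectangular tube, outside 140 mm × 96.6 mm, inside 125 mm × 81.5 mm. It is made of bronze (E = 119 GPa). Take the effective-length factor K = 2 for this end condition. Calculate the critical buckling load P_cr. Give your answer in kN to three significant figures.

Weak-axis I_min = (h_o·b_o³ − h_i·b_i³)/12 with b_o = 96.6, b_i = 81.50 mm (shorter outer/inner sides).
I_min = (140×96.6³ − 125.0×81.50³)/12 = 4.878×10^6 mm⁴
I = 4.878×10^6 mm⁴ = 4.878×10^-6 m⁴
Effective length L_e = K·L = 2 × 2.14 = 4.280 m
P_cr = π²EI / L_e² = π² × 119×10⁹ × 4.878×10^-6 / 4.280² = 3.127×10^5 N

P_cr ≈ 313 kN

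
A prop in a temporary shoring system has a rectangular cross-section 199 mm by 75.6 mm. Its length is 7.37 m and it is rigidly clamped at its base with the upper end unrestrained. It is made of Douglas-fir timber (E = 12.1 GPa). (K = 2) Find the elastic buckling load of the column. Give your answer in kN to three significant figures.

P_cr ≈ 3.94 kN

Buckling occurs about the weak axis: I_min = h·b³/12 with b = 75.6 mm (the shorter side).
I_min = 199×75.6³/12 = 7.165×10^6 mm⁴
I = 7.165×10^6 mm⁴ = 7.165×10^-6 m⁴
Effective length L_e = K·L = 2 × 7.37 = 14.74 m
P_cr = π²EI / L_e² = π² × 12.1×10⁹ × 7.165×10^-6 / 14.74² = 3.938×10^3 N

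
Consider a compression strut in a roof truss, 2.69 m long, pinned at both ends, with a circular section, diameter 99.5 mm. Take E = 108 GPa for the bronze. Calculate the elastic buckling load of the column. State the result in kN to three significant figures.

P_cr ≈ 709 kN

I = πd⁴/64 = π×99.5⁴/64 = 4.811×10^6 mm⁴
I = 4.811×10^6 mm⁴ = 4.811×10^-6 m⁴
Effective length L_e = K·L = 1 × 2.69 = 2.690 m
P_cr = π²EI / L_e² = π² × 108×10⁹ × 4.811×10^-6 / 2.690² = 7.087×10^5 N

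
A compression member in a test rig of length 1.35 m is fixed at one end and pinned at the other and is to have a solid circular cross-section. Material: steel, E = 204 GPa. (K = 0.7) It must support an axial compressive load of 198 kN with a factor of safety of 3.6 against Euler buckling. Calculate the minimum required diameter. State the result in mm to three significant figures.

d ≈ 50.4 mm

Required P_cr = n·P = 3.6 × 198 = 712.8 kN
L_e = K·L = 0.7 × 1.35 = 0.9450 m
Required I = P_cr·L_e²/(π²E) = 7.128×10^5 × 0.9450² / (π² × 2.04×10^11) = 3.162×10^-7 m⁴
I_req = 3.162×10^5 mm⁴
Solid circle: I = πd⁴/64  ⇒  d = (64I/π)^(1/4) = (64×3.162×10^5/π)^(1/4) = 50.4 mm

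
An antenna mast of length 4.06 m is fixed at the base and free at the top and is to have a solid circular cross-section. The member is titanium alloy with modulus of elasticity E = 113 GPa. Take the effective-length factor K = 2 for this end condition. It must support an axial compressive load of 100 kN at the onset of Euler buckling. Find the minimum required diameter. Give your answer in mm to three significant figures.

d ≈ 105 mm

L_e = K·L = 2 × 4.06 = 8.120 m
Required I = P_cr·L_e²/(π²E) = 1.000×10^5 × 8.120² / (π² × 1.13×10^11) = 5.912×10^-6 m⁴
I_req = 5.912×10^6 mm⁴
Solid circle: I = πd⁴/64  ⇒  d = (64I/π)^(1/4) = (64×5.912×10^6/π)^(1/4) = 105 mm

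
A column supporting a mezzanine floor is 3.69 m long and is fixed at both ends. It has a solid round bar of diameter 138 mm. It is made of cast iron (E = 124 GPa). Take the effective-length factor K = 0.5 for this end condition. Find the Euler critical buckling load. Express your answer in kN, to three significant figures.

P_cr ≈ 6400 kN

I = πd⁴/64 = π×138⁴/64 = 1.780×10^7 mm⁴
I = 1.780×10^7 mm⁴ = 1.780×10^-5 m⁴
Effective length L_e = K·L = 0.5 × 3.69 = 1.845 m
P_cr = π²EI / L_e² = π² × 124×10⁹ × 1.780×10^-5 / 1.845² = 6.401×10^6 N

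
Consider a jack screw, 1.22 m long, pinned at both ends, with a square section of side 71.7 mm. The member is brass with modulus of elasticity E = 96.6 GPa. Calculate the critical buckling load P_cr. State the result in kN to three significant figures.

P_cr ≈ 1410 kN

I = a⁴/12 = 71.7⁴/12 = 2.202×10^6 mm⁴
I = 2.202×10^6 mm⁴ = 2.202×10^-6 m⁴
Effective length L_e = K·L = 1 × 1.22 = 1.220 m
P_cr = π²EI / L_e² = π² × 96.6×10⁹ × 2.202×10^-6 / 1.220² = 1.411×10^6 N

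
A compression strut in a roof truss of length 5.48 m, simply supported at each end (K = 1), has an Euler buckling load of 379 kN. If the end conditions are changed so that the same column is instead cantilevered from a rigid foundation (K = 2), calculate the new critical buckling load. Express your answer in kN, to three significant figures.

P_cr ∝ 1/K², so P_cr,new = P_cr,old × (K_old/K_new)² = 379 × (1/2)²
= 379 × 0.2500 = 94.8 kN

P_cr ≈ 94.8 kN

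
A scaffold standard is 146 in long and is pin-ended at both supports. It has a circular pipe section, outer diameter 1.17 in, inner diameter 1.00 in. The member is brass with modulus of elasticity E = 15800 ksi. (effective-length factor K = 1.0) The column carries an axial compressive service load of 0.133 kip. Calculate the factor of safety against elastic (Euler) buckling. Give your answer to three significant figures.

d_o = 1.17 in, d_i = 1.00 in
I = π(d_o⁴ − d_i⁴)/64 = π(1.17⁴ − 1.000⁴)/64 = 4.290×10^-2 in⁴
Effective length L_e = K·L = 1 × 146 = 146.0 in
P_cr = π²EI / L_e² = π² × 15800×10³ × 4.290×10^-2 / 146.0² = 313.8 lb
Factor of safety n = P_cr / P = 0.31382 / 0.133 = 2.36

n ≈ 2.36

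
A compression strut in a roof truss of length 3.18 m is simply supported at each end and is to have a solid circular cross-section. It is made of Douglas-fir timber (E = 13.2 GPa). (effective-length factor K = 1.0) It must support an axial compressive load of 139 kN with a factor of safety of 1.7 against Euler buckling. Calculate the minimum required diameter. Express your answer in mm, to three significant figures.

Required P_cr = n·P = 1.7 × 139 = 236.3 kN
L_e = K·L = 1 × 3.18 = 3.180 m
Required I = P_cr·L_e²/(π²E) = 2.363×10^5 × 3.180² / (π² × 1.32×10^10) = 1.834×10^-5 m⁴
I_req = 1.834×10^7 mm⁴
Solid circle: I = πd⁴/64  ⇒  d = (64I/π)^(1/4) = (64×1.834×10^7/π)^(1/4) = 139 mm

d ≈ 139 mm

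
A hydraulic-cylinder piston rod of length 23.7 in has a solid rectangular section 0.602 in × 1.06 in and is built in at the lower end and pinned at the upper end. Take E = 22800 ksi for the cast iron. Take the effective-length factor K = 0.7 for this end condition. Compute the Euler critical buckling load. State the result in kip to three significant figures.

P_cr ≈ 15.8 kip

Buckling occurs about the weak axis: I_min = h·b³/12 with b = 0.602 in (the shorter side).
I_min = 1.06×0.602³/12 = 1.927×10^-2 in⁴
Effective length L_e = K·L = 0.7 × 23.7 = 16.59 in
P_cr = π²EI / L_e² = π² × 22800×10³ × 1.927×10^-2 / 16.59² = 1.576×10^4 lb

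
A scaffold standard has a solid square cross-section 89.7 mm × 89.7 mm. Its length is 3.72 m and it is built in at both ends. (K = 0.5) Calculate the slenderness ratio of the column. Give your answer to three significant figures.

λ ≈ 71.8

I = a⁴/12 = 89.7⁴/12 = 5.395×10^6 mm⁴
A = 8.046×10^3 mm²;  r_min = √(I/A) = √(5.395×10^6/8.046×10^3) = 25.89 mm
L_e = K·L = 0.5 × 3.72 m = 1.860 m = 1860.0 mm
λ = L_e / r_min = 1860.0 / 25.89 = 71.8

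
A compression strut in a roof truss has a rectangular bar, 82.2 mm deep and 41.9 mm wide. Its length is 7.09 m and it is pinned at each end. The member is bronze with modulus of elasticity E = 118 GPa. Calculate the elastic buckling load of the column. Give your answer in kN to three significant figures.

P_cr ≈ 11.7 kN

Buckling occurs about the weak axis: I_min = h·b³/12 with b = 41.9 mm (the shorter side).
I_min = 82.2×41.9³/12 = 5.039×10^5 mm⁴
I = 5.039×10^5 mm⁴ = 5.039×10^-7 m⁴
Effective length L_e = K·L = 1 × 7.09 = 7.090 m
P_cr = π²EI / L_e² = π² × 118×10⁹ × 5.039×10^-7 / 7.090² = 1.167×10^4 N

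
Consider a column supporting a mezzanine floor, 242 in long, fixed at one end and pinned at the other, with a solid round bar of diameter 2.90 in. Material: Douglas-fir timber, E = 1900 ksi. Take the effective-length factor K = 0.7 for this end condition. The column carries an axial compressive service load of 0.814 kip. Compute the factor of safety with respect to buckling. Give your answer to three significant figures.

I = πd⁴/64 = π×2.90⁴/64 = 3.472 in⁴
Effective length L_e = K·L = 0.7 × 242 = 169.4 in
P_cr = π²EI / L_e² = π² × 1900×10³ × 3.472 / 169.4² = 2.269×10^3 lb
Factor of safety n = P_cr / P = 2.2688 / 0.814 = 2.79

n ≈ 2.79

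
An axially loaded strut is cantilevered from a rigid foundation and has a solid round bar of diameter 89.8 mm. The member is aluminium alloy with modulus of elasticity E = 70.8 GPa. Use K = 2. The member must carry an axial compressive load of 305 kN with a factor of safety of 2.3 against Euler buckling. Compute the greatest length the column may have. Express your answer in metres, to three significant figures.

I = πd⁴/64 = π×89.8⁴/64 = 3.192×10^6 mm⁴
I = 3.192×10^-6 m⁴
Required critical load P_cr = n·P = 2.3 × 305 = 701.5 kN = 7.015×10^5 N
From P_cr = π²EI/(K·L)²:  L = (1/K)·√(π²EI/P_cr) = (1/2)·√(π²×7.08×10^10×3.192×10^-6/7.015×10^5)
L = 0.892 m

L_max ≈ 0.892 m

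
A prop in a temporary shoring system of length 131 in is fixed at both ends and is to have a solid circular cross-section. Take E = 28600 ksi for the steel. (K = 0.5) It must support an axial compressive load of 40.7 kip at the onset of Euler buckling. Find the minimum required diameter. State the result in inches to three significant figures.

L_e = K·L = 0.5 × 131 = 65.50 in
Required I = P_cr·L_e²/(π²E) = 4.070×10^4 × 65.50² / (π² × 2.86×10^7) = 0.6186 in⁴
Solid circle: I = πd⁴/64  ⇒  d = (64I/π)^(1/4) = (64×0.6186/π)^(1/4) = 1.88 in

d ≈ 1.88 in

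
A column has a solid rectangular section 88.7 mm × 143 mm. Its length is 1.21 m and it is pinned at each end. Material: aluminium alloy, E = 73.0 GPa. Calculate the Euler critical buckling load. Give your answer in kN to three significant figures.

Buckling occurs about the weak axis: I_min = h·b³/12 with b = 88.7 mm (the shorter side).
I_min = 143×88.7³/12 = 8.316×10^6 mm⁴
I = 8.316×10^6 mm⁴ = 8.316×10^-6 m⁴
Effective length L_e = K·L = 1 × 1.21 = 1.210 m
P_cr = π²EI / L_e² = π² × 73.0×10⁹ × 8.316×10^-6 / 1.210² = 4.092×10^6 N

P_cr ≈ 4090 kN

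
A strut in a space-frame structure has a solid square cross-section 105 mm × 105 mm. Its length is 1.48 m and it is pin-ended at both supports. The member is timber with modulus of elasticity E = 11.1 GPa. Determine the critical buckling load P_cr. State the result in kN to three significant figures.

P_cr ≈ 507 kN

I = a⁴/12 = 105⁴/12 = 1.013×10^7 mm⁴
I = 1.013×10^7 mm⁴ = 1.013×10^-5 m⁴
Effective length L_e = K·L = 1 × 1.48 = 1.480 m
P_cr = π²EI / L_e² = π² × 11.1×10⁹ × 1.013×10^-5 / 1.480² = 5.066×10^5 N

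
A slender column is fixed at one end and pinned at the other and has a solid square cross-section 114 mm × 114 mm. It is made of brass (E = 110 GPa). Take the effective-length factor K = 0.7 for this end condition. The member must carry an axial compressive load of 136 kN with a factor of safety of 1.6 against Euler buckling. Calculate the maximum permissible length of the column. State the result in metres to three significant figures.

I = a⁴/12 = 114⁴/12 = 1.407×10^7 mm⁴
I = 1.407×10^-5 m⁴
Required critical load P_cr = n·P = 1.6 × 136 = 217.6 kN = 2.176×10^5 N
From P_cr = π²EI/(K·L)²:  L = (1/K)·√(π²EI/P_cr) = (1/0.7)·√(π²×1.10×10^11×1.407×10^-5/2.176×10^5)
L = 12.0 m

L_max ≈ 12.0 m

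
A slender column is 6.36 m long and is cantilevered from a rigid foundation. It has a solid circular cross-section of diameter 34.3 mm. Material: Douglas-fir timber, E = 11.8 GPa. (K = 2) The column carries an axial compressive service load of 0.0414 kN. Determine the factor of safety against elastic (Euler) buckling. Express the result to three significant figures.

n ≈ 1.18

I = πd⁴/64 = π×34.3⁴/64 = 6.794×10^4 mm⁴
I = 6.794×10^4 mm⁴ = 6.794×10^-8 m⁴
Effective length L_e = K·L = 2 × 6.36 = 12.72 m
P_cr = π²EI / L_e² = π² × 11.8×10⁹ × 6.794×10^-8 / 12.72² = 48.91 N
Factor of safety n = P_cr / P = 0.048905 / 0.0414 = 1.18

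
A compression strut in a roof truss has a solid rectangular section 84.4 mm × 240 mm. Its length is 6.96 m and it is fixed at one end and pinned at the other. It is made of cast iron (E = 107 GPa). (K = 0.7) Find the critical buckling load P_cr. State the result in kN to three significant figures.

P_cr ≈ 535 kN

Buckling occurs about the weak axis: I_min = h·b³/12 with b = 84.4 mm (the shorter side).
I_min = 240×84.4³/12 = 1.202×10^7 mm⁴
I = 1.202×10^7 mm⁴ = 1.202×10^-5 m⁴
Effective length L_e = K·L = 0.7 × 6.96 = 4.872 m
P_cr = π²EI / L_e² = π² × 107×10⁹ × 1.202×10^-5 / 4.872² = 5.350×10^5 N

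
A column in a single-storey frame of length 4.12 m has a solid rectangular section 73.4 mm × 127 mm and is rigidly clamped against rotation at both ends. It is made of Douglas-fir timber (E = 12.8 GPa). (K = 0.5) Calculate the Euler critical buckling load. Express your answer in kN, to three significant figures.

Buckling occurs about the weak axis: I_min = h·b³/12 with b = 73.4 mm (the shorter side).
I_min = 127×73.4³/12 = 4.185×10^6 mm⁴
I = 4.185×10^6 mm⁴ = 4.185×10^-6 m⁴
Effective length L_e = K·L = 0.5 × 4.12 = 2.060 m
P_cr = π²EI / L_e² = π² × 12.8×10⁹ × 4.185×10^-6 / 2.060² = 1.246×10^5 N

P_cr ≈ 125 kN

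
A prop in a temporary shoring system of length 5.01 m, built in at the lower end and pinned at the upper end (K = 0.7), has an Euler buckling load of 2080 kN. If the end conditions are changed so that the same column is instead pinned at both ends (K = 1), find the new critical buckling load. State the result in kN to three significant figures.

P_cr ≈ 1020 kN

P_cr ∝ 1/K², so P_cr,new = P_cr,old × (K_old/K_new)² = 2080 × (0.7/1)²
= 2080 × 0.4900 = 1020 kN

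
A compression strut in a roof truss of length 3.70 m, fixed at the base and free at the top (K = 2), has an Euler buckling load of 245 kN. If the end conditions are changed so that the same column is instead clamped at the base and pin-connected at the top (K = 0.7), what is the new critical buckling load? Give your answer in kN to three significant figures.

P_cr ∝ 1/K², so P_cr,new = P_cr,old × (K_old/K_new)² = 245 × (2/0.7)²
= 245 × 8.163 = 2000 kN

P_cr ≈ 2000 kN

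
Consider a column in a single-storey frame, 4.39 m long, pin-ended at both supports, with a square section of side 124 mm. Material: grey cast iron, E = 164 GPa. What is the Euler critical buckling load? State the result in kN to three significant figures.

I = a⁴/12 = 124⁴/12 = 1.970×10^7 mm⁴
I = 1.970×10^7 mm⁴ = 1.970×10^-5 m⁴
Effective length L_e = K·L = 1 × 4.39 = 4.390 m
P_cr = π²EI / L_e² = π² × 164×10⁹ × 1.970×10^-5 / 4.390² = 1.655×10^6 N

P_cr ≈ 1650 kN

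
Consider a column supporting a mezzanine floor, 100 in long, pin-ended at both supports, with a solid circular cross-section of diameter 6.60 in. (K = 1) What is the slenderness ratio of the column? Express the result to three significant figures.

For a solid circle r = d/4 = 6.60/4 = 1.650 in
L_e = K·L = 1 × 100 = 100.0 in
λ = L_e / r_min = 100.00 / 1.650 = 60.6

λ ≈ 60.6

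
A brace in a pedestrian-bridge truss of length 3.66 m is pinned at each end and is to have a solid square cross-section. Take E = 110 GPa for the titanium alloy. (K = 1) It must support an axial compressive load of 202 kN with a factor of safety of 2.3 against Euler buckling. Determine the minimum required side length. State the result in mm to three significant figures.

a ≈ 91.1 mm

Required P_cr = n·P = 2.3 × 202 = 464.6 kN
L_e = K·L = 1 × 3.66 = 3.660 m
Required I = P_cr·L_e²/(π²E) = 4.646×10^5 × 3.660² / (π² × 1.10×10^11) = 5.733×10^-6 m⁴
I_req = 5.733×10^6 mm⁴
Solid square: I = a⁴/12  ⇒  a = (12I)^(1/4) = (12×5.733×10^6)^(1/4) = 91.1 mm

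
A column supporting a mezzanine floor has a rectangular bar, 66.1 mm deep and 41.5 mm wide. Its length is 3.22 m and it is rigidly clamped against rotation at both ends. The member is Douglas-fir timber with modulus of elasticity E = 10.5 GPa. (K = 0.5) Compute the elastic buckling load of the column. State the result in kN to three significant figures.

Buckling occurs about the weak axis: I_min = h·b³/12 with b = 41.5 mm (the shorter side).
I_min = 66.1×41.5³/12 = 3.937×10^5 mm⁴
I = 3.937×10^5 mm⁴ = 3.937×10^-7 m⁴
Effective length L_e = K·L = 0.5 × 3.22 = 1.610 m
P_cr = π²EI / L_e² = π² × 10.5×10⁹ × 3.937×10^-7 / 1.610² = 1.574×10^4 N

P_cr ≈ 15.7 kN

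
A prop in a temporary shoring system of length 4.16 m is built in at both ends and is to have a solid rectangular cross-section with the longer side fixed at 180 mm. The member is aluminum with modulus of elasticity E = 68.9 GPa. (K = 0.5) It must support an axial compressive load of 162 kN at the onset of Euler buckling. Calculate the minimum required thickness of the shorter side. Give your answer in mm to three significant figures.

b ≈ 41.0 mm

L_e = K·L = 0.5 × 4.16 = 2.080 m
Required I = P_cr·L_e²/(π²E) = 1.620×10^5 × 2.080² / (π² × 6.89×10^10) = 1.031×10^-6 m⁴
I_req = 1.031×10^6 mm⁴
Rectangle, weak axis: I_min = h·b³/12 with h = 180 mm fixed  ⇒  b = (12I/h)^(1/3) = 41.0 mm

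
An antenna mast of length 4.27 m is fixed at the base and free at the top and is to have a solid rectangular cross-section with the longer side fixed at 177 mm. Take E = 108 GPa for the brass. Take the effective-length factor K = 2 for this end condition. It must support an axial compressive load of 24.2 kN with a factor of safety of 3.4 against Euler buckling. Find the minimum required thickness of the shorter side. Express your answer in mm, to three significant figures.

Required P_cr = n·P = 3.4 × 24.2 = 82.28 kN
L_e = K·L = 2 × 4.27 = 8.540 m
Required I = P_cr·L_e²/(π²E) = 8.228×10^4 × 8.540² / (π² × 1.08×10^11) = 5.630×10^-6 m⁴
I_req = 5.630×10^6 mm⁴
Rectangle, weak axis: I_min = h·b³/12 with h = 177 mm fixed  ⇒  b = (12I/h)^(1/3) = 72.5 mm

b ≈ 72.5 mm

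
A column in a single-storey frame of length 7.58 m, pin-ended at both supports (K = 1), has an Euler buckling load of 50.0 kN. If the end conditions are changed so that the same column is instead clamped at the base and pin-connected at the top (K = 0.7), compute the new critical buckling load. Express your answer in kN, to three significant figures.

P_cr ≈ 102 kN

P_cr ∝ 1/K², so P_cr,new = P_cr,old × (K_old/K_new)² = 50.0 × (1/0.7)²
= 50.0 × 2.041 = 102 kN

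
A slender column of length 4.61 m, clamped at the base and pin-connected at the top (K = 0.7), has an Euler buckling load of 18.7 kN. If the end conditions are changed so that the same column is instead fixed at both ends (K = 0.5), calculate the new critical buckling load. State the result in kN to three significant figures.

P_cr ≈ 36.7 kN

P_cr ∝ 1/K², so P_cr,new = P_cr,old × (K_old/K_new)² = 18.7 × (0.7/0.5)²
= 18.7 × 1.960 = 36.7 kN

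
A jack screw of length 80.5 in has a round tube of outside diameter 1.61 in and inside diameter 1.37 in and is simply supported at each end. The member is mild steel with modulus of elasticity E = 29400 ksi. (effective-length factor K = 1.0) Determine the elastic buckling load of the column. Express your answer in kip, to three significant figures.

d_o = 1.61 in, d_i = 1.37 in
I = π(d_o⁴ − d_i⁴)/64 = π(1.61⁴ − 1.370⁴)/64 = 0.1569 in⁴
Effective length L_e = K·L = 1 × 80.5 = 80.50 in
P_cr = π²EI / L_e² = π² × 29400×10³ × 0.1569 / 80.50² = 7.025×10^3 lb

P_cr ≈ 7.03 kip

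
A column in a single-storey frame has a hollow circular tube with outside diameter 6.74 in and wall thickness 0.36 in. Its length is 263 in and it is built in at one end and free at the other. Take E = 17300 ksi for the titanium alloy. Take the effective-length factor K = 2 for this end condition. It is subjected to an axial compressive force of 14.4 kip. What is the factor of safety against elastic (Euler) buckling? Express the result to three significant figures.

Inner diameter d_i = 6.74 − 2×0.36 = 6.020 in
I = π(d_o⁴ − d_i⁴)/64 = π(6.74⁴ − 6.020⁴)/64 = 36.83 in⁴
Effective length L_e = K·L = 2 × 263 = 526.0 in
P_cr = π²EI / L_e² = π² × 17300×10³ × 36.83 / 526.0² = 2.273×10^4 lb
Factor of safety n = P_cr / P = 22.729 / 14.4 = 1.58

n ≈ 1.58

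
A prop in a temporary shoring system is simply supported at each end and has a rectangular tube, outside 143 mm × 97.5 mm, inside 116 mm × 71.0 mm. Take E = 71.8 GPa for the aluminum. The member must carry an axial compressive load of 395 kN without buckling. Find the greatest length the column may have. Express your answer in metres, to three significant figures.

Weak-axis I_min = (h_o·b_o³ − h_i·b_i³)/12 with b_o = 97.5, b_i = 71.00 mm (shorter outer/inner sides).
I_min = (143×97.5³ − 116.0×71.00³)/12 = 7.585×10^6 mm⁴
I = 7.585×10^-6 m⁴
At the buckling limit P_cr = P = 3.950×10^5 N
From P_cr = π²EI/(K·L)²:  L = (1/K)·√(π²EI/P_cr) = (1/1)·√(π²×7.18×10^10×7.585×10^-6/3.950×10^5)
L = 3.69 m

L_max ≈ 3.69 m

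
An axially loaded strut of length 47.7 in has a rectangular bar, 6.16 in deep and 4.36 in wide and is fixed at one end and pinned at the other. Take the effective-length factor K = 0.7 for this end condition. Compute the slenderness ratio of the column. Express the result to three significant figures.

For a rectangle r_min = b/√12 = 4.36/√12 = 1.259 in
L_e = K·L = 0.7 × 47.7 = 33.39 in
λ = L_e / r_min = 33.390 / 1.259 = 26.5

λ ≈ 26.5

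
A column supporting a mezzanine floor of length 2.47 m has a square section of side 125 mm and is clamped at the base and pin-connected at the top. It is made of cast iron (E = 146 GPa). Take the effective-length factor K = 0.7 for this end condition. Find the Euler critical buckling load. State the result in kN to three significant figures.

P_cr ≈ 9810 kN

I = a⁴/12 = 125⁴/12 = 2.035×10^7 mm⁴
I = 2.035×10^7 mm⁴ = 2.035×10^-5 m⁴
Effective length L_e = K·L = 0.7 × 2.47 = 1.729 m
P_cr = π²EI / L_e² = π² × 146×10⁹ × 2.035×10^-5 / 1.729² = 9.807×10^6 N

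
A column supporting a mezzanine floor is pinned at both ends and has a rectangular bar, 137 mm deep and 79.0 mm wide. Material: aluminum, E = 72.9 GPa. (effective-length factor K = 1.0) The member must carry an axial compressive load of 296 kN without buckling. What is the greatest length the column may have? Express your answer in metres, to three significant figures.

L_max ≈ 3.70 m

Buckling occurs about the weak axis: I_min = h·b³/12 with b = 79.0 mm (the shorter side).
I_min = 137×79.0³/12 = 5.629×10^6 mm⁴
I = 5.629×10^-6 m⁴
At the buckling limit P_cr = P = 2.960×10^5 N
From P_cr = π²EI/(K·L)²:  L = (1/K)·√(π²EI/P_cr) = (1/1)·√(π²×7.29×10^10×5.629×10^-6/2.960×10^5)
L = 3.70 m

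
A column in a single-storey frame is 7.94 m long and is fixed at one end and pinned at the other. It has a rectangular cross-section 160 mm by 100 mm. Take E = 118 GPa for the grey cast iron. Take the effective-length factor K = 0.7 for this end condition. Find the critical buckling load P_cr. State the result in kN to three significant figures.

P_cr ≈ 503 kN

Buckling occurs about the weak axis: I_min = h·b³/12 with b = 100 mm (the shorter side).
I_min = 160×100³/12 = 1.333×10^7 mm⁴
I = 1.333×10^7 mm⁴ = 1.333×10^-5 m⁴
Effective length L_e = K·L = 0.7 × 7.94 = 5.558 m
P_cr = π²EI / L_e² = π² × 118×10⁹ × 1.333×10^-5 / 5.558² = 5.027×10^5 N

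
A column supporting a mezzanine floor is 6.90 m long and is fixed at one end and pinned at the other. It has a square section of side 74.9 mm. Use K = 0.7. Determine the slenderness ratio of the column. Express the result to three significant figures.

For a square r = a/√12 = 74.9/√12 = 21.62 mm
L_e = K·L = 0.7 × 6.90 m = 4.830 m = 4830.0 mm
λ = L_e / r_min = 4830.0 / 21.62 = 223

λ ≈ 223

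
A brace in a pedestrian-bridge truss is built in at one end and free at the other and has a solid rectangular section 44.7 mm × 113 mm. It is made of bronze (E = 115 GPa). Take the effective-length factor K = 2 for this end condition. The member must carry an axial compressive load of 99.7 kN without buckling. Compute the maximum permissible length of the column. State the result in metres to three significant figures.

L_max ≈ 1.55 m

Buckling occurs about the weak axis: I_min = h·b³/12 with b = 44.7 mm (the shorter side).
I_min = 113×44.7³/12 = 8.410×10^5 mm⁴
I = 8.410×10^-7 m⁴
At the buckling limit P_cr = P = 9.970×10^4 N
From P_cr = π²EI/(K·L)²:  L = (1/K)·√(π²EI/P_cr) = (1/2)·√(π²×1.15×10^11×8.410×10^-7/9.970×10^4)
L = 1.55 m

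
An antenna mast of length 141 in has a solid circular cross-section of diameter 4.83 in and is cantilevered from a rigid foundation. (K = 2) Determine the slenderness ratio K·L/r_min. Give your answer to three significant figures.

λ ≈ 234

For a solid circle r = d/4 = 4.83/4 = 1.208 in
L_e = K·L = 2 × 141 = 282.0 in
λ = L_e / r_min = 282.00 / 1.208 = 234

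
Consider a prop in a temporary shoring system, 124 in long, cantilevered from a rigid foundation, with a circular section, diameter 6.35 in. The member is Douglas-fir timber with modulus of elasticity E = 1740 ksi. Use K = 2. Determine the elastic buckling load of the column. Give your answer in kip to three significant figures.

I = πd⁴/64 = π×6.35⁴/64 = 79.81 in⁴
Effective length L_e = K·L = 2 × 124 = 248.0 in
P_cr = π²EI / L_e² = π² × 1740×10³ × 79.81 / 248.0² = 2.228×10^4 lb

P_cr ≈ 22.3 kip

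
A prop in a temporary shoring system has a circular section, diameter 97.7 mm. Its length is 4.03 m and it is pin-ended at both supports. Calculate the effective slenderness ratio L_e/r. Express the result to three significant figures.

λ ≈ 165

For a solid circle r = d/4 = 97.7/4 = 24.42 mm
L_e = K·L = 1 × 4.03 m = 4.030 m = 4030.0 mm
λ = L_e / r_min = 4030.0 / 24.42 = 165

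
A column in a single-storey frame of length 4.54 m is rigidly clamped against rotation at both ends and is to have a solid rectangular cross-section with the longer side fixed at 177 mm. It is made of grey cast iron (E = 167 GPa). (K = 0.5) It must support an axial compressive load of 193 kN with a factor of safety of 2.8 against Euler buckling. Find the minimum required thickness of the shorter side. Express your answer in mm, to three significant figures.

Required P_cr = n·P = 2.8 × 193 = 540.4 kN
L_e = K·L = 0.5 × 4.54 = 2.270 m
Required I = P_cr·L_e²/(π²E) = 5.404×10^5 × 2.270² / (π² × 1.67×10^11) = 1.689×10^-6 m⁴
I_req = 1.689×10^6 mm⁴
Rectangle, weak axis: I_min = h·b³/12 with h = 177 mm fixed  ⇒  b = (12I/h)^(1/3) = 48.6 mm

b ≈ 48.6 mm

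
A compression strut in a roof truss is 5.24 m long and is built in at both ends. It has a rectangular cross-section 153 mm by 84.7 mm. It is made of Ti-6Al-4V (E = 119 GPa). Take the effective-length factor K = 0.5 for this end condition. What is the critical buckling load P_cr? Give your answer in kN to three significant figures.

Buckling occurs about the weak axis: I_min = h·b³/12 with b = 84.7 mm (the shorter side).
I_min = 153×84.7³/12 = 7.747×10^6 mm⁴
I = 7.747×10^6 mm⁴ = 7.747×10^-6 m⁴
Effective length L_e = K·L = 0.5 × 5.24 = 2.620 m
P_cr = π²EI / L_e² = π² × 119×10⁹ × 7.747×10^-6 / 2.620² = 1.326×10^6 N

P_cr ≈ 1330 kN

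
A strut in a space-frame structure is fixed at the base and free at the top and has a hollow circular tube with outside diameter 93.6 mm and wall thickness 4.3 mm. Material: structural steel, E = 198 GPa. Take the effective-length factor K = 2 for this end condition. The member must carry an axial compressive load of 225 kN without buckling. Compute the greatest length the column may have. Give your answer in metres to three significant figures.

Inner diameter d_i = 93.6 − 2×4.3 = 85.00 mm
I = π(d_o⁴ − d_i⁴)/64 = π(93.6⁴ − 85.00⁴)/64 = 1.205×10^6 mm⁴
I = 1.205×10^-6 m⁴
At the buckling limit P_cr = P = 2.250×10^5 N
From P_cr = π²EI/(K·L)²:  L = (1/K)·√(π²EI/P_cr) = (1/2)·√(π²×1.98×10^11×1.205×10^-6/2.250×10^5)
L = 1.62 m

L_max ≈ 1.62 m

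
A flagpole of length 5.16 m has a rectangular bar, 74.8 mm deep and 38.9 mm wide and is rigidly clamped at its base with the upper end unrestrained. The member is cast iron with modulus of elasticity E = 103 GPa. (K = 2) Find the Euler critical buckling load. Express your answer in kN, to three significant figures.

P_cr ≈ 3.50 kN

Buckling occurs about the weak axis: I_min = h·b³/12 with b = 38.9 mm (the shorter side).
I_min = 74.8×38.9³/12 = 3.669×10^5 mm⁴
I = 3.669×10^5 mm⁴ = 3.669×10^-7 m⁴
Effective length L_e = K·L = 2 × 5.16 = 10.32 m
P_cr = π²EI / L_e² = π² × 103×10⁹ × 3.669×10^-7 / 10.32² = 3.502×10^3 N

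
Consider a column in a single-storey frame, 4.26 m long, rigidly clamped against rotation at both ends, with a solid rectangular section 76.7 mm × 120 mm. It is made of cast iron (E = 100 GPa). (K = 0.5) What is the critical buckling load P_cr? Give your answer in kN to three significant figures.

Buckling occurs about the weak axis: I_min = h·b³/12 with b = 76.7 mm (the shorter side).
I_min = 120×76.7³/12 = 4.512×10^6 mm⁴
I = 4.512×10^6 mm⁴ = 4.512×10^-6 m⁴
Effective length L_e = K·L = 0.5 × 4.26 = 2.130 m
P_cr = π²EI / L_e² = π² × 100×10⁹ × 4.512×10^-6 / 2.130² = 9.816×10^5 N

P_cr ≈ 982 kN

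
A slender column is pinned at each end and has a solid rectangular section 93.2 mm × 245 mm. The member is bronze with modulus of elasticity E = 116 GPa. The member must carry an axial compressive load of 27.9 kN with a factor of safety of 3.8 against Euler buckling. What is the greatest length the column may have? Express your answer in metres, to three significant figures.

L_max ≈ 13.4 m

Buckling occurs about the weak axis: I_min = h·b³/12 with b = 93.2 mm (the shorter side).
I_min = 245×93.2³/12 = 1.653×10^7 mm⁴
I = 1.653×10^-5 m⁴
Required critical load P_cr = n·P = 3.8 × 27.9 = 106.0 kN = 1.060×10^5 N
From P_cr = π²EI/(K·L)²:  L = (1/K)·√(π²EI/P_cr) = (1/1)·√(π²×1.16×10^11×1.653×10^-5/1.060×10^5)
L = 13.4 m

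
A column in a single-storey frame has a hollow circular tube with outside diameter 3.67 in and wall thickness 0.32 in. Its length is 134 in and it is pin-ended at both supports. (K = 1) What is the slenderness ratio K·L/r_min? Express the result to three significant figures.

Inner diameter d_i = 3.67 − 2×0.32 = 3.030 in
I = π(d_o⁴ − d_i⁴)/64 = π(3.67⁴ − 3.030⁴)/64 = 4.767 in⁴
A = 3.368 in²;  r_min = √(I/A) = √(4.767/3.368) = 1.190 in
L_e = K·L = 1 × 134 = 134.0 in
λ = L_e / r_min = 134.00 / 1.190 = 113

λ ≈ 113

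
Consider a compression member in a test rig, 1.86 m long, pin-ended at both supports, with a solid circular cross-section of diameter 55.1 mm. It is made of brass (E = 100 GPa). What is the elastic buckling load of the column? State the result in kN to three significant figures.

P_cr ≈ 129 kN

I = πd⁴/64 = π×55.1⁴/64 = 4.525×10^5 mm⁴
I = 4.525×10^5 mm⁴ = 4.525×10^-7 m⁴
Effective length L_e = K·L = 1 × 1.86 = 1.860 m
P_cr = π²EI / L_e² = π² × 100×10⁹ × 4.525×10^-7 / 1.860² = 1.291×10^5 N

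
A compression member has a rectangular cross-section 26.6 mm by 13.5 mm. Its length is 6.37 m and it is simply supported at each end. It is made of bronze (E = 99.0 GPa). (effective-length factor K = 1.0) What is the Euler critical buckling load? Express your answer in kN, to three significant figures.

Buckling occurs about the weak axis: I_min = h·b³/12 with b = 13.5 mm (the shorter side).
I_min = 26.6×13.5³/12 = 5.454×10^3 mm⁴
I = 5.454×10^3 mm⁴ = 5.454×10^-9 m⁴
Effective length L_e = K·L = 1 × 6.37 = 6.370 m
P_cr = π²EI / L_e² = π² × 99.0×10⁹ × 5.454×10^-9 / 6.370² = 131.3 N

P_cr ≈ 0.131 kN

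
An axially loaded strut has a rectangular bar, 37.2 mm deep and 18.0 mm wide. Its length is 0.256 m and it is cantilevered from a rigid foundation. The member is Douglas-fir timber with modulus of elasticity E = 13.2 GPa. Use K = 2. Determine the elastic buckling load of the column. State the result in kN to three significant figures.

P_cr ≈ 8.98 kN

Buckling occurs about the weak axis: I_min = h·b³/12 with b = 18.0 mm (the shorter side).
I_min = 37.2×18.0³/12 = 1.808×10^4 mm⁴
I = 1.808×10^4 mm⁴ = 1.808×10^-8 m⁴
Effective length L_e = K·L = 2 × 0.256 = 0.5120 m
P_cr = π²EI / L_e² = π² × 13.2×10⁹ × 1.808×10^-8 / 0.5120² = 8.985×10^3 N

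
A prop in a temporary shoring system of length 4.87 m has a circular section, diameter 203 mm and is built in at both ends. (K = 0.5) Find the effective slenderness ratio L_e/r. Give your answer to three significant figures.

λ ≈ 48.0

For a solid circle r = d/4 = 203/4 = 50.75 mm
L_e = K·L = 0.5 × 4.87 m = 2.435 m = 2435.0 mm
λ = L_e / r_min = 2435.0 / 50.75 = 48.0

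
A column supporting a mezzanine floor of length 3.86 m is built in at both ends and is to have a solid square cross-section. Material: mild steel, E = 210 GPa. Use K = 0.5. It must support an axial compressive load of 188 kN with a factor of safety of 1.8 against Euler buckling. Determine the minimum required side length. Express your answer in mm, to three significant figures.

a ≈ 52.0 mm

Required P_cr = n·P = 1.8 × 188 = 338.4 kN
L_e = K·L = 0.5 × 3.86 = 1.930 m
Required I = P_cr·L_e²/(π²E) = 3.384×10^5 × 1.930² / (π² × 2.10×10^11) = 6.082×10^-7 m⁴
I_req = 6.082×10^5 mm⁴
Solid square: I = a⁴/12  ⇒  a = (12I)^(1/4) = (12×6.082×10^5)^(1/4) = 52.0 mm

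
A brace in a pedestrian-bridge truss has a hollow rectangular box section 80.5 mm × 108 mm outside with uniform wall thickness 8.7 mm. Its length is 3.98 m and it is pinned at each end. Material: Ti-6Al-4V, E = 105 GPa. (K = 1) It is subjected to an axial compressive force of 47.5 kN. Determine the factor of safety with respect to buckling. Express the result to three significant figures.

n ≈ 3.85

Inner dimensions: h_i = 108 − 2×8.7 = 90.60 mm, b_i = 80.5 − 2×8.7 = 63.10 mm
Weak-axis I_min = (h_o·b_o³ − h_i·b_i³)/12 with b_o = 80.5, b_i = 63.10 mm (shorter outer/inner sides).
I_min = (108×80.5³ − 90.60×63.10³)/12 = 2.798×10^6 mm⁴
I = 2.798×10^6 mm⁴ = 2.798×10^-6 m⁴
Effective length L_e = K·L = 1 × 3.98 = 3.980 m
P_cr = π²EI / L_e² = π² × 105×10⁹ × 2.798×10^-6 / 3.980² = 1.831×10^5 N
Factor of safety n = P_cr / P = 183.06 / 47.5 = 3.85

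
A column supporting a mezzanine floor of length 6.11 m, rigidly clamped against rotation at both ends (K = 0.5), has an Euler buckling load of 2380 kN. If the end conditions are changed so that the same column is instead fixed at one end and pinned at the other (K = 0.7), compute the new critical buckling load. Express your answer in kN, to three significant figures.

P_cr ∝ 1/K², so P_cr,new = P_cr,old × (K_old/K_new)² = 2380 × (0.5/0.7)²
= 2380 × 0.5102 = 1210 kN

P_cr ≈ 1210 kN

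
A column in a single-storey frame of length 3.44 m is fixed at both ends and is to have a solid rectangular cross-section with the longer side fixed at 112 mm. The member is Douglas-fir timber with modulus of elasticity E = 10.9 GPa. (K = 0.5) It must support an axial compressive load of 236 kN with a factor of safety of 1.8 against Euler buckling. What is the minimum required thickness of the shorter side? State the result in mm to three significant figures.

b ≈ 108 mm

Required P_cr = n·P = 1.8 × 236 = 424.8 kN
L_e = K·L = 0.5 × 3.44 = 1.720 m
Required I = P_cr·L_e²/(π²E) = 4.248×10^5 × 1.720² / (π² × 1.09×10^10) = 1.168×10^-5 m⁴
I_req = 1.168×10^7 mm⁴
Rectangle, weak axis: I_min = h·b³/12 with h = 112 mm fixed  ⇒  b = (12I/h)^(1/3) = 108 mm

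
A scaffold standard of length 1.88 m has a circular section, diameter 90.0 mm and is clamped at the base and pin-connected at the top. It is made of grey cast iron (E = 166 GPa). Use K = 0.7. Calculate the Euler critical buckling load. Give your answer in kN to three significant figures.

P_cr ≈ 3050 kN

I = πd⁴/64 = π×90.0⁴/64 = 3.221×10^6 mm⁴
I = 3.221×10^6 mm⁴ = 3.221×10^-6 m⁴
Effective length L_e = K·L = 0.7 × 1.88 = 1.316 m
P_cr = π²EI / L_e² = π² × 166×10⁹ × 3.221×10^-6 / 1.316² = 3.047×10^6 N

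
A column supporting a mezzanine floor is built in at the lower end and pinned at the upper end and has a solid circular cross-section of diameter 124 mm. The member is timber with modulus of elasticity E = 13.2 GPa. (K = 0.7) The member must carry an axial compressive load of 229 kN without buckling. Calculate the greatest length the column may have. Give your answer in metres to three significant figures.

I = πd⁴/64 = π×124⁴/64 = 1.161×10^7 mm⁴
I = 1.161×10^-5 m⁴
At the buckling limit P_cr = P = 2.290×10^5 N
From P_cr = π²EI/(K·L)²:  L = (1/K)·√(π²EI/P_cr) = (1/0.7)·√(π²×1.32×10^10×1.161×10^-5/2.290×10^5)
L = 3.67 m

L_max ≈ 3.67 m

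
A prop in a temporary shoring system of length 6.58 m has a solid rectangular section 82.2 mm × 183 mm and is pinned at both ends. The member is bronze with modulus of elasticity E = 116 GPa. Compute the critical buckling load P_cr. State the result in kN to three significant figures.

Buckling occurs about the weak axis: I_min = h·b³/12 with b = 82.2 mm (the shorter side).
I_min = 183×82.2³/12 = 8.470×10^6 mm⁴
I = 8.470×10^6 mm⁴ = 8.470×10^-6 m⁴
Effective length L_e = K·L = 1 × 6.58 = 6.580 m
P_cr = π²EI / L_e² = π² × 116×10⁹ × 8.470×10^-6 / 6.580² = 2.240×10^5 N

P_cr ≈ 224 kN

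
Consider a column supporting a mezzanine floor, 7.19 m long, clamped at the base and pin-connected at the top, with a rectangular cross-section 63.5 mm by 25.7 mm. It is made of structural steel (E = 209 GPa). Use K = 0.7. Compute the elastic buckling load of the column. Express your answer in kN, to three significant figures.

Buckling occurs about the weak axis: I_min = h·b³/12 with b = 25.7 mm (the shorter side).
I_min = 63.5×25.7³/12 = 8.982×10^4 mm⁴
I = 8.982×10^4 mm⁴ = 8.982×10^-8 m⁴
Effective length L_e = K·L = 0.7 × 7.19 = 5.033 m
P_cr = π²EI / L_e² = π² × 209×10⁹ × 8.982×10^-8 / 5.033² = 7.314×10^3 N

P_cr ≈ 7.31 kN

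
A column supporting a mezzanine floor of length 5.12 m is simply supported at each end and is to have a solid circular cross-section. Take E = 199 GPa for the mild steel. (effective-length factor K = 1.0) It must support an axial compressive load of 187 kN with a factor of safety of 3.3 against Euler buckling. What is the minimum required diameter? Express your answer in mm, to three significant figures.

d ≈ 114 mm

Required P_cr = n·P = 3.3 × 187 = 617.1 kN
L_e = K·L = 1 × 5.12 = 5.120 m
Required I = P_cr·L_e²/(π²E) = 6.171×10^5 × 5.120² / (π² × 1.99×10^11) = 8.236×10^-6 m⁴
I_req = 8.236×10^6 mm⁴
Solid circle: I = πd⁴/64  ⇒  d = (64I/π)^(1/4) = (64×8.236×10^6/π)^(1/4) = 114 mm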